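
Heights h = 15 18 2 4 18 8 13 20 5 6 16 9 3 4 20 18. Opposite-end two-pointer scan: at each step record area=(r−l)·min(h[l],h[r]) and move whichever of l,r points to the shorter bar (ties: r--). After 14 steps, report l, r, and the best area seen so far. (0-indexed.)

l=7, r=8, best area=252

[0,15] min(15,18)*15=225 best=225 * → l++
[1,15] min(18,18)*14=252 best=252 * → r--
[1,14] min(18,20)*13=234 best=252 → l++
[2,14] min(2,20)*12=24 best=252 → l++
[3,14] min(4,20)*11=44 best=252 → l++
[4,14] min(18,20)*10=180 best=252 → l++
[5,14] min(8,20)*9=72 best=252 → l++
[6,14] min(13,20)*8=104 best=252 → l++
[7,14] min(20,20)*7=140 best=252 → r--
[7,13] min(20,4)*6=24 best=252 → r--
[7,12] min(20,3)*5=15 best=252 → r--
[7,11] min(20,9)*4=36 best=252 → r--
[7,10] min(20,16)*3=48 best=252 → r--
[7,9] min(20,6)*2=12 best=252 → r--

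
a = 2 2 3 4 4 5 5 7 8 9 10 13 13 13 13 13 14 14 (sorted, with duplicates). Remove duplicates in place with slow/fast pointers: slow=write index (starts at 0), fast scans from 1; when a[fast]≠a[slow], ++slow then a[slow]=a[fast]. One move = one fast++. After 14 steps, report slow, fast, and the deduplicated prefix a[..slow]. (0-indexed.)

slow=8, fast=15, prefix=[2, 3, 4, 5, 7, 8, 9, 10, 13]

slow=0 fast=1: a[fast]=2=a[slow] dup, fast++
slow=0 fast=2: a[fast]=3≠a[slow]=2 write a[1]=3, slow++,fast++
slow=1 fast=3: a[fast]=4≠a[slow]=3 write a[2]=4, slow++,fast++
slow=2 fast=4: a[fast]=4=a[slow] dup, fast++
slow=2 fast=5: a[fast]=5≠a[slow]=4 write a[3]=5, slow++,fast++
slow=3 fast=6: a[fast]=5=a[slow] dup, fast++
slow=3 fast=7: a[fast]=7≠a[slow]=5 write a[4]=7, slow++,fast++
slow=4 fast=8: a[fast]=8≠a[slow]=7 write a[5]=8, slow++,fast++
slow=5 fast=9: a[fast]=9≠a[slow]=8 write a[6]=9, slow++,fast++
slow=6 fast=10: a[fast]=10≠a[slow]=9 write a[7]=10, slow++,fast++
slow=7 fast=11: a[fast]=13≠a[slow]=10 write a[8]=13, slow++,fast++
slow=8 fast=12: a[fast]=13=a[slow] dup, fast++
slow=8 fast=13: a[fast]=13=a[slow] dup, fast++
slow=8 fast=14: a[fast]=13=a[slow] dup, fast++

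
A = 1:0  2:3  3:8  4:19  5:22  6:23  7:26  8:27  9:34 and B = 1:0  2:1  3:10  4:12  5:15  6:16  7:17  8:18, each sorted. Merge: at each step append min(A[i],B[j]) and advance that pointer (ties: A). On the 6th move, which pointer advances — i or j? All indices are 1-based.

j

i=1 j=1: A[i]=0<=B[j]=0 take 0, i++
i=2 j=1: A[i]=3>B[j]=0 take 0, j++
i=2 j=2: A[i]=3>B[j]=1 take 1, j++
i=2 j=3: A[i]=3<=B[j]=10 take 3, i++
i=3 j=3: A[i]=8<=B[j]=10 take 8, i++
i=4 j=3: A[i]=19>B[j]=10 take 10, j++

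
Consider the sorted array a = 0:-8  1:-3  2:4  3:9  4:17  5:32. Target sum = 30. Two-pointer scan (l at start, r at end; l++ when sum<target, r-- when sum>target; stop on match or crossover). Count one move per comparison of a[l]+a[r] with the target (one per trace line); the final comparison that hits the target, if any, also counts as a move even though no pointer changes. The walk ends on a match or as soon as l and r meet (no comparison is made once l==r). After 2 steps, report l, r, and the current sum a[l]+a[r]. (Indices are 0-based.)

[0,5] -8+32=24 <30 → l++
[1,5] -3+32=29 <30 → l++

l=2, r=5, sum=36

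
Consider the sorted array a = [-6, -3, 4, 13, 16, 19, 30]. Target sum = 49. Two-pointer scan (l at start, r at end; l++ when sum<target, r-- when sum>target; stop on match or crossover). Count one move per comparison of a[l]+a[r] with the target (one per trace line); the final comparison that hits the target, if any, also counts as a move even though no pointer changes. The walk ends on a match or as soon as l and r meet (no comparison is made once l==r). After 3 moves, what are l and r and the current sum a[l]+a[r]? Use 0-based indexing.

l=3, r=6, sum=43

l=0 r=6: -6+30=24 <49, l++
l=1 r=6: -3+30=27 <49, l++
l=2 r=6: 4+30=34 <49, l++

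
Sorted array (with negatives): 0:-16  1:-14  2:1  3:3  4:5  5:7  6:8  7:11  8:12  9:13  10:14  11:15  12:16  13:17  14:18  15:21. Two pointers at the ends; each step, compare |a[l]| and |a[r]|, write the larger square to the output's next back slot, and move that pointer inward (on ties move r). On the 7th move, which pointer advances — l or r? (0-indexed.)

l=0 r=15: |-16|<=|21| out[15]=441, r--
l=0 r=14: |-16|<=|18| out[14]=324, r--
l=0 r=13: |-16|<=|17| out[13]=289, r--
l=0 r=12: |-16|<=|16| out[12]=256, r--
l=0 r=11: |-16|>|15| out[11]=256, l++
l=1 r=11: |-14|<=|15| out[10]=225, r--
l=1 r=10: |-14|<=|14| out[9]=196, r--

r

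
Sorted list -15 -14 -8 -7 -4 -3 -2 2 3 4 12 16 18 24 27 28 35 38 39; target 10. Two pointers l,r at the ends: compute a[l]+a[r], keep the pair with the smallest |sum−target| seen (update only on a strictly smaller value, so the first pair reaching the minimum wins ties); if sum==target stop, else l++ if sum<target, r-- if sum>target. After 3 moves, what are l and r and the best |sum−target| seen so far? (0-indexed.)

l=0, r=15, best |Δ|=10

l=0 r=18: -15+39=24 d=14 *, r--
l=0 r=17: -15+38=23 d=13 *, r--
l=0 r=16: -15+35=20 d=10 *, r--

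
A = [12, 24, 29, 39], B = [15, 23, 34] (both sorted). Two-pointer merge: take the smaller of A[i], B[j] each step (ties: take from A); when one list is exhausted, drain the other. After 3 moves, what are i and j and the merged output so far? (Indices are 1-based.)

i=1 j=1: A[i]=12<=B[j]=15 take 12, i++
i=2 j=1: A[i]=24>B[j]=15 take 15, j++
i=2 j=2: A[i]=24>B[j]=23 take 23, j++

i=2, j=3, merged so far=[12, 15, 23]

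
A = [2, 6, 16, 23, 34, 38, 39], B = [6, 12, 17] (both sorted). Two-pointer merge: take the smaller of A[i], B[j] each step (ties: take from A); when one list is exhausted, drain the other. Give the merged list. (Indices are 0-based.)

i=0 j=0: A[i]=2<=B[j]=6 take 2, i++
i=1 j=0: A[i]=6<=B[j]=6 take 6, i++
i=2 j=0: A[i]=16>B[j]=6 take 6, j++
i=2 j=1: A[i]=16>B[j]=12 take 12, j++
i=2 j=2: A[i]=16<=B[j]=17 take 16, i++
i=3 j=2: A[i]=23>B[j]=17 take 17, j++
i=3 j=3: B done, take A[i]=23, i++
i=4 j=3: B done, take A[i]=34, i++
i=5 j=3: B done, take A[i]=38, i++
i=6 j=3: B done, take A[i]=39, i++

[2, 6, 6, 12, 16, 17, 23, 34, 38, 39]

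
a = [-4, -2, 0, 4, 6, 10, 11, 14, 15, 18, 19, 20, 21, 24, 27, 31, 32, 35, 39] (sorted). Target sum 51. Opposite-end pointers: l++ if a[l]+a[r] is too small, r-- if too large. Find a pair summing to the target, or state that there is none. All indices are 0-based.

(19, 32)

[0,18] -4+39=35 <51 → l++
[1,18] -2+39=37 <51 → l++
[2,18] 0+39=39 <51 → l++
[3,18] 4+39=43 <51 → l++
[4,18] 6+39=45 <51 → l++
[5,18] 10+39=49 <51 → l++
[6,18] 11+39=50 <51 → l++
[7,18] 14+39=53 >51 → r--
[7,17] 14+35=49 <51 → l++
[8,17] 15+35=50 <51 → l++
[9,17] 18+35=53 >51 → r--
[9,16] 18+32=50 <51 → l++
[10,16] 19+32=51 → found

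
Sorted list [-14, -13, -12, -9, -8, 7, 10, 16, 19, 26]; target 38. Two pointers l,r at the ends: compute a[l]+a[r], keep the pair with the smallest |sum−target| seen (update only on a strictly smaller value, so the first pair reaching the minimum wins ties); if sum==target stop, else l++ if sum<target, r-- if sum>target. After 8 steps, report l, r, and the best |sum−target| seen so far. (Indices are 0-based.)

l=7, r=8, best |Δ|=2

[0,9] -14+26=12 d=26 * → l++
[1,9] -13+26=13 d=25 * → l++
[2,9] -12+26=14 d=24 * → l++
[3,9] -9+26=17 d=21 * → l++
[4,9] -8+26=18 d=20 * → l++
[5,9] 7+26=33 d=5 * → l++
[6,9] 10+26=36 d=2 * → l++
[7,9] 16+26=42 d=4 → r--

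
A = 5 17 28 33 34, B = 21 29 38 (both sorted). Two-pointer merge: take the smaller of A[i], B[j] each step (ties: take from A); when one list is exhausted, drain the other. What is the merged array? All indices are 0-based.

[5, 17, 21, 28, 29, 33, 34, 38]

[i=0,j=0] A[i]=5<=B[j]=21 take 5 → i++
[i=1,j=0] A[i]=17<=B[j]=21 take 17 → i++
[i=2,j=0] A[i]=28>B[j]=21 take 21 → j++
[i=2,j=1] A[i]=28<=B[j]=29 take 28 → i++
[i=3,j=1] A[i]=33>B[j]=29 take 29 → j++
[i=3,j=2] A[i]=33<=B[j]=38 take 33 → i++
[i=4,j=2] A[i]=34<=B[j]=38 take 34 → i++
[i=5,j=2] A done, take B[j]=38 → j++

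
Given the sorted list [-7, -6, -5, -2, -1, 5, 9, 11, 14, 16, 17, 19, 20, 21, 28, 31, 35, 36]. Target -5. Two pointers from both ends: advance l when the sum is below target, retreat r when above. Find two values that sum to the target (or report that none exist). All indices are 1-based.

no pair

l=1 r=18: -7+36=29 >-5, r--
l=1 r=17: -7+35=28 >-5, r--
l=1 r=16: -7+31=24 >-5, r--
l=1 r=15: -7+28=21 >-5, r--
l=1 r=14: -7+21=14 >-5, r--
l=1 r=13: -7+20=13 >-5, r--
l=1 r=12: -7+19=12 >-5, r--
l=1 r=11: -7+17=10 >-5, r--
l=1 r=10: -7+16=9 >-5, r--
l=1 r=9: -7+14=7 >-5, r--
l=1 r=8: -7+11=4 >-5, r--
l=1 r=7: -7+9=2 >-5, r--
l=1 r=6: -7+5=-2 >-5, r--
l=1 r=5: -7+-1=-8 <-5, l++
l=2 r=5: -6+-1=-7 <-5, l++
l=3 r=5: -5+-1=-6 <-5, l++
l=4 r=5: -2+-1=-3 >-5, r--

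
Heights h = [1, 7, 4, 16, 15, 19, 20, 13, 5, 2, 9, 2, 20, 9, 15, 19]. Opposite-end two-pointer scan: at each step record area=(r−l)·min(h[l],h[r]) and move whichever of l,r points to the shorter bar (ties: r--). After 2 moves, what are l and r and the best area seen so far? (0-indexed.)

l=2, r=15, best area=98

l=0 r=15: min(1,19)*15=15 best=15 *, l++
l=1 r=15: min(7,19)*14=98 best=98 *, l++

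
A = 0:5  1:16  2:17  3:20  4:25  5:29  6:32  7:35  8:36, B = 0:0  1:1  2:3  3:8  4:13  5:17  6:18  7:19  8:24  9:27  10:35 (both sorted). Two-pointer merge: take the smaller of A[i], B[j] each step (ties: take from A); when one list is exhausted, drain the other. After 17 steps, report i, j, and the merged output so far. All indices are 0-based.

[i=0,j=0] A[i]=5>B[j]=0 take 0 → j++
[i=0,j=1] A[i]=5>B[j]=1 take 1 → j++
[i=0,j=2] A[i]=5>B[j]=3 take 3 → j++
[i=0,j=3] A[i]=5<=B[j]=8 take 5 → i++
[i=1,j=3] A[i]=16>B[j]=8 take 8 → j++
[i=1,j=4] A[i]=16>B[j]=13 take 13 → j++
[i=1,j=5] A[i]=16<=B[j]=17 take 16 → i++
[i=2,j=5] A[i]=17<=B[j]=17 take 17 → i++
[i=3,j=5] A[i]=20>B[j]=17 take 17 → j++
[i=3,j=6] A[i]=20>B[j]=18 take 18 → j++
[i=3,j=7] A[i]=20>B[j]=19 take 19 → j++
[i=3,j=8] A[i]=20<=B[j]=24 take 20 → i++
[i=4,j=8] A[i]=25>B[j]=24 take 24 → j++
[i=4,j=9] A[i]=25<=B[j]=27 take 25 → i++
[i=5,j=9] A[i]=29>B[j]=27 take 27 → j++
[i=5,j=10] A[i]=29<=B[j]=35 take 29 → i++
[i=6,j=10] A[i]=32<=B[j]=35 take 32 → i++

i=7, j=10, merged so far=[0, 1, 3, 5, 8, 13, 16, 17, 17, 18, 19, 20, 24, 25, 27, 29, 32]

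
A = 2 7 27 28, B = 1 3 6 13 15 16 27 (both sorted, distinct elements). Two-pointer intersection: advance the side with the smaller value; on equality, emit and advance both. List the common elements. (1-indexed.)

intersection = [27]

i=1 j=1: 2>1, j++
i=1 j=2: 2<3, i++
i=2 j=2: 7>3, j++
i=2 j=3: 7>6, j++
i=2 j=4: 7<13, i++
i=3 j=4: 27>13, j++
i=3 j=5: 27>15, j++
i=3 j=6: 27>16, j++
i=3 j=7: 27==27 emit, i++,j++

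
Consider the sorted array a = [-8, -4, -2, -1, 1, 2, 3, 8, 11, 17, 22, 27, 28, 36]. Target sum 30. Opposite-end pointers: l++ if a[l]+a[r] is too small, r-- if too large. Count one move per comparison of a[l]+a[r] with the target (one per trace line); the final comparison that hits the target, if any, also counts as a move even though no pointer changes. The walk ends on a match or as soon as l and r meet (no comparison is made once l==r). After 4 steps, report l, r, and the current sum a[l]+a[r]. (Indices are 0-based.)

l=3, r=12, sum=27

l=0 r=13: -8+36=28 <30, l++
l=1 r=13: -4+36=32 >30, r--
l=1 r=12: -4+28=24 <30, l++
l=2 r=12: -2+28=26 <30, l++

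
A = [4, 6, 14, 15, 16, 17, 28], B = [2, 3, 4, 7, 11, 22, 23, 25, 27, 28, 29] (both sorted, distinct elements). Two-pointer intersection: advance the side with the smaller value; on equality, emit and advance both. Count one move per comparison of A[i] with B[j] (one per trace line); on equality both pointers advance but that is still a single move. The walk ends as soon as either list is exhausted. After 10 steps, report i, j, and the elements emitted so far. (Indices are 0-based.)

[i=0,j=0] 4>2 → j++
[i=0,j=1] 4>3 → j++
[i=0,j=2] 4==4 emit → i++,j++
[i=1,j=3] 6<7 → i++
[i=2,j=3] 14>7 → j++
[i=2,j=4] 14>11 → j++
[i=2,j=5] 14<22 → i++
[i=3,j=5] 15<22 → i++
[i=4,j=5] 16<22 → i++
[i=5,j=5] 17<22 → i++

i=6, j=5, emitted=[4]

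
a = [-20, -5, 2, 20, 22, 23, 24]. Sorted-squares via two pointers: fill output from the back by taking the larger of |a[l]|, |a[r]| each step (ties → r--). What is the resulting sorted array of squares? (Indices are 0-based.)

[4, 25, 400, 400, 484, 529, 576]

[0,6] |-20|<=|24| out[6]=576 → r--
[0,5] |-20|<=|23| out[5]=529 → r--
[0,4] |-20|<=|22| out[4]=484 → r--
[0,3] |-20|<=|20| out[3]=400 → r--
[0,2] |-20|>|2| out[2]=400 → l++
[1,2] |-5|>|2| out[1]=25 → l++
[2,2] |2|<=|2| out[0]=4 → r--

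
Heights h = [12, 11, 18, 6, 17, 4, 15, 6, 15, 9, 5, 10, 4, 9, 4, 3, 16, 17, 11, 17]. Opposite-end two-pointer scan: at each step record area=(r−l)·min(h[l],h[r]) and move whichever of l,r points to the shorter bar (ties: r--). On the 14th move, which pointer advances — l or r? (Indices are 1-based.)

r

[1,20] min(12,17)*19=228 best=228 * → l++
[2,20] min(11,17)*18=198 best=228 → l++
[3,20] min(18,17)*17=289 best=289 * → r--
[3,19] min(18,11)*16=176 best=289 → r--
[3,18] min(18,17)*15=255 best=289 → r--
[3,17] min(18,16)*14=224 best=289 → r--
[3,16] min(18,3)*13=39 best=289 → r--
[3,15] min(18,4)*12=48 best=289 → r--
[3,14] min(18,9)*11=99 best=289 → r--
[3,13] min(18,4)*10=40 best=289 → r--
[3,12] min(18,10)*9=90 best=289 → r--
[3,11] min(18,5)*8=40 best=289 → r--
[3,10] min(18,9)*7=63 best=289 → r--
[3,9] min(18,15)*6=90 best=289 → r--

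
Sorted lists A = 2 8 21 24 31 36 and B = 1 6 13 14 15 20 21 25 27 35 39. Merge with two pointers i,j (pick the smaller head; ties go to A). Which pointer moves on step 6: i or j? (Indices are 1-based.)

j

i=1 j=1: A[i]=2>B[j]=1 take 1, j++
i=1 j=2: A[i]=2<=B[j]=6 take 2, i++
i=2 j=2: A[i]=8>B[j]=6 take 6, j++
i=2 j=3: A[i]=8<=B[j]=13 take 8, i++
i=3 j=3: A[i]=21>B[j]=13 take 13, j++
i=3 j=4: A[i]=21>B[j]=14 take 14, j++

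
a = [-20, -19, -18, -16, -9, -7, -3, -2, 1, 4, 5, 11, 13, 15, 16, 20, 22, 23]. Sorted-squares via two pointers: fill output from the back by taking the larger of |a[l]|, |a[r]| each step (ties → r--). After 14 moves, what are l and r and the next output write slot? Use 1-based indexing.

l=7, r=10, next write slot=4

[1,18] |-20|<=|23| out[18]=529 → r--
[1,17] |-20|<=|22| out[17]=484 → r--
[1,16] |-20|<=|20| out[16]=400 → r--
[1,15] |-20|>|16| out[15]=400 → l++
[2,15] |-19|>|16| out[14]=361 → l++
[3,15] |-18|>|16| out[13]=324 → l++
[4,15] |-16|<=|16| out[12]=256 → r--
[4,14] |-16|>|15| out[11]=256 → l++
[5,14] |-9|<=|15| out[10]=225 → r--
[5,13] |-9|<=|13| out[9]=169 → r--
[5,12] |-9|<=|11| out[8]=121 → r--
[5,11] |-9|>|5| out[7]=81 → l++
[6,11] |-7|>|5| out[6]=49 → l++
[7,11] |-3|<=|5| out[5]=25 → r--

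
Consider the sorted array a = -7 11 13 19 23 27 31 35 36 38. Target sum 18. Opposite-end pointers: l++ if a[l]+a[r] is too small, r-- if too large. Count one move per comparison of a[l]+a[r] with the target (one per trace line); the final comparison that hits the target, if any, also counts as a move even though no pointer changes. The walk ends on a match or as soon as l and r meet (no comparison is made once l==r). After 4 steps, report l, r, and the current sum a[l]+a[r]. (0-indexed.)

l=0, r=5, sum=20

l=0 r=9: -7+38=31 >18, r--
l=0 r=8: -7+36=29 >18, r--
l=0 r=7: -7+35=28 >18, r--
l=0 r=6: -7+31=24 >18, r--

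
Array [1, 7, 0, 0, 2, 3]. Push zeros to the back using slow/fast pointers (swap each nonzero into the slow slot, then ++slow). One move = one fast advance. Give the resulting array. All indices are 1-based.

(s=1,f=1) a[fast]=1≠0 swap→a[1]=1 → slow++,fast++
(s=2,f=2) a[fast]=7≠0 swap→a[2]=7 → slow++,fast++
(s=3,f=3) a[fast]=0 → fast++
(s=3,f=4) a[fast]=0 → fast++
(s=3,f=5) a[fast]=2≠0 swap→a[3]=2 → slow++,fast++
(s=4,f=6) a[fast]=3≠0 swap→a[4]=3 → slow++,fast++

[1, 7, 2, 3, 0, 0]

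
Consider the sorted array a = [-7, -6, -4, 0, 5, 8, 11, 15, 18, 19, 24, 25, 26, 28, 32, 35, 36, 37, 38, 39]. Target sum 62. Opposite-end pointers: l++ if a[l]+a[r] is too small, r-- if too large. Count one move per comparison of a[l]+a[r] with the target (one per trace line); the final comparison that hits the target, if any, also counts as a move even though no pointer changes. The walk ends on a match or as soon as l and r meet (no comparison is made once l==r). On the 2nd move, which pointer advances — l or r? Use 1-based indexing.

l

l=1 r=20: -7+39=32 <62, l++
l=2 r=20: -6+39=33 <62, l++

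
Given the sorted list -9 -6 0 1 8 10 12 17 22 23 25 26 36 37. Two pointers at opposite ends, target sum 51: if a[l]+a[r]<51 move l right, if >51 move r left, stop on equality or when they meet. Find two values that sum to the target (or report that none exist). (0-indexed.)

l=0 r=13: -9+37=28 <51, l++
l=1 r=13: -6+37=31 <51, l++
l=2 r=13: 0+37=37 <51, l++
l=3 r=13: 1+37=38 <51, l++
l=4 r=13: 8+37=45 <51, l++
l=5 r=13: 10+37=47 <51, l++
l=6 r=13: 12+37=49 <51, l++
l=7 r=13: 17+37=54 >51, r--
l=7 r=12: 17+36=53 >51, r--
l=7 r=11: 17+26=43 <51, l++
l=8 r=11: 22+26=48 <51, l++
l=9 r=11: 23+26=49 <51, l++
l=10 r=11: 25+26=51, found

(25, 26)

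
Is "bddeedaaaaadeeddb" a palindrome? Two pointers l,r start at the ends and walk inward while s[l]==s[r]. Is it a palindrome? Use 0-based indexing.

[0,16] 'b'=='b' → l++,r--
[1,15] 'd'=='d' → l++,r--
[2,14] 'd'=='d' → l++,r--
[3,13] 'e'=='e' → l++,r--
[4,12] 'e'=='e' → l++,r--
[5,11] 'd'=='d' → l++,r--
[6,10] 'a'=='a' → l++,r--
[7,9] 'a'=='a' → l++,r--

palindrome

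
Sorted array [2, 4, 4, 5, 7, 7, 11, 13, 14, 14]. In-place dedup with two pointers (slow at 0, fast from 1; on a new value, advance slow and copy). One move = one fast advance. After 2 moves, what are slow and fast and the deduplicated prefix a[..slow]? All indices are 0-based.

(s=0,f=1) a[fast]=4≠a[slow]=2 write a[1]=4 → slow++,fast++
(s=1,f=2) a[fast]=4=a[slow] dup → fast++

slow=1, fast=3, prefix=[2, 4]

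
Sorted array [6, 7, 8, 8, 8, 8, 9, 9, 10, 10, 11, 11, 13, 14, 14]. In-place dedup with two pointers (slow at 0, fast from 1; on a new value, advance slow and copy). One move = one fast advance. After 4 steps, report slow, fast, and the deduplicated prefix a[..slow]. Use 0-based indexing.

slow=2, fast=5, prefix=[6, 7, 8]

slow=0 fast=1: a[fast]=7≠a[slow]=6 write a[1]=7, slow++,fast++
slow=1 fast=2: a[fast]=8≠a[slow]=7 write a[2]=8, slow++,fast++
slow=2 fast=3: a[fast]=8=a[slow] dup, fast++
slow=2 fast=4: a[fast]=8=a[slow] dup, fast++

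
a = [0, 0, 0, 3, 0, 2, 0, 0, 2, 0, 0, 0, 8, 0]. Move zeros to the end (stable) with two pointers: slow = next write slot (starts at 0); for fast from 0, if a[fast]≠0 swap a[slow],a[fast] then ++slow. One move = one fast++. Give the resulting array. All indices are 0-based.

(s=0,f=0) a[fast]=0 → fast++
(s=0,f=1) a[fast]=0 → fast++
(s=0,f=2) a[fast]=0 → fast++
(s=0,f=3) a[fast]=3≠0 swap→a[0]=3 → slow++,fast++
(s=1,f=4) a[fast]=0 → fast++
(s=1,f=5) a[fast]=2≠0 swap→a[1]=2 → slow++,fast++
(s=2,f=6) a[fast]=0 → fast++
(s=2,f=7) a[fast]=0 → fast++
(s=2,f=8) a[fast]=2≠0 swap→a[2]=2 → slow++,fast++
(s=3,f=9) a[fast]=0 → fast++
(s=3,f=10) a[fast]=0 → fast++
(s=3,f=11) a[fast]=0 → fast++
(s=3,f=12) a[fast]=8≠0 swap→a[3]=8 → slow++,fast++
(s=4,f=13) a[fast]=0 → fast++

[3, 2, 2, 8, 0, 0, 0, 0, 0, 0, 0, 0, 0, 0]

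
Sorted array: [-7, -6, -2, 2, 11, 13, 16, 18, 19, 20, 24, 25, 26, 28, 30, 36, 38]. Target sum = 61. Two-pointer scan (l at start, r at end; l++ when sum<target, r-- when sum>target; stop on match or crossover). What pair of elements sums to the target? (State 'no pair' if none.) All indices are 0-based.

(25, 36)

[0,16] -7+38=31 <61 → l++
[1,16] -6+38=32 <61 → l++
[2,16] -2+38=36 <61 → l++
[3,16] 2+38=40 <61 → l++
[4,16] 11+38=49 <61 → l++
[5,16] 13+38=51 <61 → l++
[6,16] 16+38=54 <61 → l++
[7,16] 18+38=56 <61 → l++
[8,16] 19+38=57 <61 → l++
[9,16] 20+38=58 <61 → l++
[10,16] 24+38=62 >61 → r--
[10,15] 24+36=60 <61 → l++
[11,15] 25+36=61 → found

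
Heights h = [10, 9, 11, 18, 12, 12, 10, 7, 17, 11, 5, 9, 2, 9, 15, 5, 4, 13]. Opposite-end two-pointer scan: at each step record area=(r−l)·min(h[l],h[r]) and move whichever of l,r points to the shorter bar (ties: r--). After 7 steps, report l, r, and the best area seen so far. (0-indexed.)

[0,17] min(10,13)*17=170 best=170 * → l++
[1,17] min(9,13)*16=144 best=170 → l++
[2,17] min(11,13)*15=165 best=170 → l++
[3,17] min(18,13)*14=182 best=182 * → r--
[3,16] min(18,4)*13=52 best=182 → r--
[3,15] min(18,5)*12=60 best=182 → r--
[3,14] min(18,15)*11=165 best=182 → r--

l=3, r=13, best area=182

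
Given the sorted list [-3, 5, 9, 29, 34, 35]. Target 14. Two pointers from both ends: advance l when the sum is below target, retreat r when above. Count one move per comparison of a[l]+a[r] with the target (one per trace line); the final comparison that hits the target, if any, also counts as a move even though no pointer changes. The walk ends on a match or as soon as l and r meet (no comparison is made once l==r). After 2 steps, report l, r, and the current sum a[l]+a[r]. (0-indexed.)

[0,5] -3+35=32 >14 → r--
[0,4] -3+34=31 >14 → r--

l=0, r=3, sum=26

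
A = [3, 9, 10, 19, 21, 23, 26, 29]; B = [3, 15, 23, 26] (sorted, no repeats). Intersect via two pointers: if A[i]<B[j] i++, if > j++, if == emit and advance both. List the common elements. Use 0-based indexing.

i=0 j=0: 3==3 emit, i++,j++
i=1 j=1: 9<15, i++
i=2 j=1: 10<15, i++
i=3 j=1: 19>15, j++
i=3 j=2: 19<23, i++
i=4 j=2: 21<23, i++
i=5 j=2: 23==23 emit, i++,j++
i=6 j=3: 26==26 emit, i++,j++

intersection = [3, 23, 26]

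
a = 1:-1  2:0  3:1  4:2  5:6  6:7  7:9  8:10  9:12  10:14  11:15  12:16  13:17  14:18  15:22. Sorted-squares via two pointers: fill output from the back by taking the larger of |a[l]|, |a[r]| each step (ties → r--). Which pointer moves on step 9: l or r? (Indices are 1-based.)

l=1 r=15: |-1|<=|22| out[15]=484, r--
l=1 r=14: |-1|<=|18| out[14]=324, r--
l=1 r=13: |-1|<=|17| out[13]=289, r--
l=1 r=12: |-1|<=|16| out[12]=256, r--
l=1 r=11: |-1|<=|15| out[11]=225, r--
l=1 r=10: |-1|<=|14| out[10]=196, r--
l=1 r=9: |-1|<=|12| out[9]=144, r--
l=1 r=8: |-1|<=|10| out[8]=100, r--
l=1 r=7: |-1|<=|9| out[7]=81, r--

r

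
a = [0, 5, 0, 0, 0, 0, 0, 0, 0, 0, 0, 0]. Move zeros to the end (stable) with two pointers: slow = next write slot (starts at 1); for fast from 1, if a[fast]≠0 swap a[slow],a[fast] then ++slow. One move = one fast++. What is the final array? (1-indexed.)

(s=1,f=1) a[fast]=0 → fast++
(s=1,f=2) a[fast]=5≠0 swap→a[1]=5 → slow++,fast++
(s=2,f=3) a[fast]=0 → fast++
(s=2,f=4) a[fast]=0 → fast++
(s=2,f=5) a[fast]=0 → fast++
(s=2,f=6) a[fast]=0 → fast++
(s=2,f=7) a[fast]=0 → fast++
(s=2,f=8) a[fast]=0 → fast++
(s=2,f=9) a[fast]=0 → fast++
(s=2,f=10) a[fast]=0 → fast++
(s=2,f=11) a[fast]=0 → fast++
(s=2,f=12) a[fast]=0 → fast++

[5, 0, 0, 0, 0, 0, 0, 0, 0, 0, 0, 0]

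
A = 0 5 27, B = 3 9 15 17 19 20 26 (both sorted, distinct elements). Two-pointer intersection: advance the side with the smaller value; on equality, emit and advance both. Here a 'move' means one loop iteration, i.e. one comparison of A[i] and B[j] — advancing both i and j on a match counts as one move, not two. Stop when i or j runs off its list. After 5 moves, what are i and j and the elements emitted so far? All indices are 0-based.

i=2, j=3, emitted=[]

[i=0,j=0] 0<3 → i++
[i=1,j=0] 5>3 → j++
[i=1,j=1] 5<9 → i++
[i=2,j=1] 27>9 → j++
[i=2,j=2] 27>15 → j++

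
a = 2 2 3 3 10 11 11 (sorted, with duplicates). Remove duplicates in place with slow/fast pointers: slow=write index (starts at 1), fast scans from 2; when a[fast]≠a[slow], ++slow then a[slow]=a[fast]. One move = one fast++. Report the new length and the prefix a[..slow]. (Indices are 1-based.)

length 4; prefix = [2, 3, 10, 11]

(s=1,f=2) a[fast]=2=a[slow] dup → fast++
(s=1,f=3) a[fast]=3≠a[slow]=2 write a[2]=3 → slow++,fast++
(s=2,f=4) a[fast]=3=a[slow] dup → fast++
(s=2,f=5) a[fast]=10≠a[slow]=3 write a[3]=10 → slow++,fast++
(s=3,f=6) a[fast]=11≠a[slow]=10 write a[4]=11 → slow++,fast++
(s=4,f=7) a[fast]=11=a[slow] dup → fast++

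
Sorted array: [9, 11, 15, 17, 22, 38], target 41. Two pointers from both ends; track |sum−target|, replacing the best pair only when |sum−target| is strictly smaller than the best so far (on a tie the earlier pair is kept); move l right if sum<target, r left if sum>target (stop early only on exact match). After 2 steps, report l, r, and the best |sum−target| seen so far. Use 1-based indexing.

[1,6] 9+38=47 d=6 * → r--
[1,5] 9+22=31 d=10 → l++

l=2, r=5, best |Δ|=6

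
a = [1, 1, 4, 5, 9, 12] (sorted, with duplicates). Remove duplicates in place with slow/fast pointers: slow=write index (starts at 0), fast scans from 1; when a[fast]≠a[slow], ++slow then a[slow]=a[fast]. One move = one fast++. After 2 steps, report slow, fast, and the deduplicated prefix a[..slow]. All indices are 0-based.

slow=1, fast=3, prefix=[1, 4]

(s=0,f=1) a[fast]=1=a[slow] dup → fast++
(s=0,f=2) a[fast]=4≠a[slow]=1 write a[1]=4 → slow++,fast++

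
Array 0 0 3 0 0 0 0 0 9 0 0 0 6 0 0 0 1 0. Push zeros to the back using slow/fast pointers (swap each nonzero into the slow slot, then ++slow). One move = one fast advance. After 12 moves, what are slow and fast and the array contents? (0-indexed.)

slow=2, fast=12, a=[3, 9, 0, 0, 0, 0, 0, 0, 0, 0, 0, 0, 6, 0, 0, 0, 1, 0]

slow=0 fast=0: a[fast]=0, fast++
slow=0 fast=1: a[fast]=0, fast++
slow=0 fast=2: a[fast]=3≠0 swap→a[0]=3, slow++,fast++
slow=1 fast=3: a[fast]=0, fast++
slow=1 fast=4: a[fast]=0, fast++
slow=1 fast=5: a[fast]=0, fast++
slow=1 fast=6: a[fast]=0, fast++
slow=1 fast=7: a[fast]=0, fast++
slow=1 fast=8: a[fast]=9≠0 swap→a[1]=9, slow++,fast++
slow=2 fast=9: a[fast]=0, fast++
slow=2 fast=10: a[fast]=0, fast++
slow=2 fast=11: a[fast]=0, fast++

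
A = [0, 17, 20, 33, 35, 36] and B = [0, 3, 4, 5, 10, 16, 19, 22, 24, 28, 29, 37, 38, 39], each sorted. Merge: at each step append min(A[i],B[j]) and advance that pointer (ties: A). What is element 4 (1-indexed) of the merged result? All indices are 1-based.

merged[4] = 4

i=1 j=1: A[i]=0<=B[j]=0 take 0, i++
i=2 j=1: A[i]=17>B[j]=0 take 0, j++
i=2 j=2: A[i]=17>B[j]=3 take 3, j++
i=2 j=3: A[i]=17>B[j]=4 take 4, j++
i=2 j=4: A[i]=17>B[j]=5 take 5, j++
i=2 j=5: A[i]=17>B[j]=10 take 10, j++
i=2 j=6: A[i]=17>B[j]=16 take 16, j++
i=2 j=7: A[i]=17<=B[j]=19 take 17, i++
i=3 j=7: A[i]=20>B[j]=19 take 19, j++
i=3 j=8: A[i]=20<=B[j]=22 take 20, i++
i=4 j=8: A[i]=33>B[j]=22 take 22, j++
i=4 j=9: A[i]=33>B[j]=24 take 24, j++
i=4 j=10: A[i]=33>B[j]=28 take 28, j++
i=4 j=11: A[i]=33>B[j]=29 take 29, j++
i=4 j=12: A[i]=33<=B[j]=37 take 33, i++
i=5 j=12: A[i]=35<=B[j]=37 take 35, i++
i=6 j=12: A[i]=36<=B[j]=37 take 36, i++
i=7 j=12: A done, take B[j]=37, j++
i=7 j=13: A done, take B[j]=38, j++
i=7 j=14: A done, take B[j]=39, j++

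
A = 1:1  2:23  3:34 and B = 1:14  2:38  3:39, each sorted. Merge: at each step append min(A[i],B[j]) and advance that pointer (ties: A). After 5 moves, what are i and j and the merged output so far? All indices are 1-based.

i=4, j=3, merged so far=[1, 14, 23, 34, 38]

[i=1,j=1] A[i]=1<=B[j]=14 take 1 → i++
[i=2,j=1] A[i]=23>B[j]=14 take 14 → j++
[i=2,j=2] A[i]=23<=B[j]=38 take 23 → i++
[i=3,j=2] A[i]=34<=B[j]=38 take 34 → i++
[i=4,j=2] A done, take B[j]=38 → j++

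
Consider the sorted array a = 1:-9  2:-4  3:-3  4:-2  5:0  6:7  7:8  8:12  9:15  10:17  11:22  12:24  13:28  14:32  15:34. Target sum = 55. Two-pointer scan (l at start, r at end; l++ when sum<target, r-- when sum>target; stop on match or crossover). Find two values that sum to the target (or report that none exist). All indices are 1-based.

no pair

l=1 r=15: -9+34=25 <55, l++
l=2 r=15: -4+34=30 <55, l++
l=3 r=15: -3+34=31 <55, l++
l=4 r=15: -2+34=32 <55, l++
l=5 r=15: 0+34=34 <55, l++
l=6 r=15: 7+34=41 <55, l++
l=7 r=15: 8+34=42 <55, l++
l=8 r=15: 12+34=46 <55, l++
l=9 r=15: 15+34=49 <55, l++
l=10 r=15: 17+34=51 <55, l++
l=11 r=15: 22+34=56 >55, r--
l=11 r=14: 22+32=54 <55, l++
l=12 r=14: 24+32=56 >55, r--
l=12 r=13: 24+28=52 <55, l++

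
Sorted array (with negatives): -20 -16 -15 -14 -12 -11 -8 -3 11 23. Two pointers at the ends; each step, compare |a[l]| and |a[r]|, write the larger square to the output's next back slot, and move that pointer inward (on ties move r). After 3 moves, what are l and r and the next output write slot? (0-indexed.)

l=2, r=8, next write slot=6

[0,9] |-20|<=|23| out[9]=529 → r--
[0,8] |-20|>|11| out[8]=400 → l++
[1,8] |-16|>|11| out[7]=256 → l++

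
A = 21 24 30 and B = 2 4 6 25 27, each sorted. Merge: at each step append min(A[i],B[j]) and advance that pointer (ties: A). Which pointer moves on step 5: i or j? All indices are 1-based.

[i=1,j=1] A[i]=21>B[j]=2 take 2 → j++
[i=1,j=2] A[i]=21>B[j]=4 take 4 → j++
[i=1,j=3] A[i]=21>B[j]=6 take 6 → j++
[i=1,j=4] A[i]=21<=B[j]=25 take 21 → i++
[i=2,j=4] A[i]=24<=B[j]=25 take 24 → i++

i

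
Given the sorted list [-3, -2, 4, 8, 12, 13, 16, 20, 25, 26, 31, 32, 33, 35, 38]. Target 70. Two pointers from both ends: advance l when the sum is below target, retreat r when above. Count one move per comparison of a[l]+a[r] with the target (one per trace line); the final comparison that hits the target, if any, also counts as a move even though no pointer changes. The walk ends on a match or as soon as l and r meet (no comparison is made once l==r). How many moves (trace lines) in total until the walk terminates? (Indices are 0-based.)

l=0 r=14: -3+38=35 <70, l++
l=1 r=14: -2+38=36 <70, l++
l=2 r=14: 4+38=42 <70, l++
l=3 r=14: 8+38=46 <70, l++
l=4 r=14: 12+38=50 <70, l++
l=5 r=14: 13+38=51 <70, l++
l=6 r=14: 16+38=54 <70, l++
l=7 r=14: 20+38=58 <70, l++
l=8 r=14: 25+38=63 <70, l++
l=9 r=14: 26+38=64 <70, l++
l=10 r=14: 31+38=69 <70, l++
l=11 r=14: 32+38=70, found

12 moves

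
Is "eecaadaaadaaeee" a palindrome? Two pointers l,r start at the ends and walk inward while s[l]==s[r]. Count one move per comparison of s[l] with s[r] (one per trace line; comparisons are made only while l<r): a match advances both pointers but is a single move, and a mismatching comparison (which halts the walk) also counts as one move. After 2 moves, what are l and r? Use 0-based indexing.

l=2, r=12

[0,14] 'e'=='e' → l++,r--
[1,13] 'e'=='e' → l++,r--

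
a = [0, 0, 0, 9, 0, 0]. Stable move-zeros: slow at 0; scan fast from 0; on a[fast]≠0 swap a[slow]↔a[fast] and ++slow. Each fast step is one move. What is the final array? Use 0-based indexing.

slow=0 fast=0: a[fast]=0, fast++
slow=0 fast=1: a[fast]=0, fast++
slow=0 fast=2: a[fast]=0, fast++
slow=0 fast=3: a[fast]=9≠0 swap→a[0]=9, slow++,fast++
slow=1 fast=4: a[fast]=0, fast++
slow=1 fast=5: a[fast]=0, fast++

[9, 0, 0, 0, 0, 0]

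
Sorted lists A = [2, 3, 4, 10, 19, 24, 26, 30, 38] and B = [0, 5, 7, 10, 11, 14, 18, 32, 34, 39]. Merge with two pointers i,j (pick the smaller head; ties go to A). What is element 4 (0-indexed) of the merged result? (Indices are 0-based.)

i=0 j=0: A[i]=2>B[j]=0 take 0, j++
i=0 j=1: A[i]=2<=B[j]=5 take 2, i++
i=1 j=1: A[i]=3<=B[j]=5 take 3, i++
i=2 j=1: A[i]=4<=B[j]=5 take 4, i++
i=3 j=1: A[i]=10>B[j]=5 take 5, j++
i=3 j=2: A[i]=10>B[j]=7 take 7, j++
i=3 j=3: A[i]=10<=B[j]=10 take 10, i++
i=4 j=3: A[i]=19>B[j]=10 take 10, j++
i=4 j=4: A[i]=19>B[j]=11 take 11, j++
i=4 j=5: A[i]=19>B[j]=14 take 14, j++
i=4 j=6: A[i]=19>B[j]=18 take 18, j++
i=4 j=7: A[i]=19<=B[j]=32 take 19, i++
i=5 j=7: A[i]=24<=B[j]=32 take 24, i++
i=6 j=7: A[i]=26<=B[j]=32 take 26, i++
i=7 j=7: A[i]=30<=B[j]=32 take 30, i++
i=8 j=7: A[i]=38>B[j]=32 take 32, j++
i=8 j=8: A[i]=38>B[j]=34 take 34, j++
i=8 j=9: A[i]=38<=B[j]=39 take 38, i++
i=9 j=9: A done, take B[j]=39, j++

merged[4] = 5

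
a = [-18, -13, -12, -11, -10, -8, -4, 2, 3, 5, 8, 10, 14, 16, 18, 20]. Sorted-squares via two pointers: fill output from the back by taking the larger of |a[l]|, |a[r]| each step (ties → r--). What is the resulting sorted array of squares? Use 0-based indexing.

[0,15] |-18|<=|20| out[15]=400 → r--
[0,14] |-18|<=|18| out[14]=324 → r--
[0,13] |-18|>|16| out[13]=324 → l++
[1,13] |-13|<=|16| out[12]=256 → r--
[1,12] |-13|<=|14| out[11]=196 → r--
[1,11] |-13|>|10| out[10]=169 → l++
[2,11] |-12|>|10| out[9]=144 → l++
[3,11] |-11|>|10| out[8]=121 → l++
[4,11] |-10|<=|10| out[7]=100 → r--
[4,10] |-10|>|8| out[6]=100 → l++
[5,10] |-8|<=|8| out[5]=64 → r--
[5,9] |-8|>|5| out[4]=64 → l++
[6,9] |-4|<=|5| out[3]=25 → r--
[6,8] |-4|>|3| out[2]=16 → l++
[7,8] |2|<=|3| out[1]=9 → r--
[7,7] |2|<=|2| out[0]=4 → r--

[4, 9, 16, 25, 64, 64, 100, 100, 121, 144, 169, 196, 256, 324, 324, 400]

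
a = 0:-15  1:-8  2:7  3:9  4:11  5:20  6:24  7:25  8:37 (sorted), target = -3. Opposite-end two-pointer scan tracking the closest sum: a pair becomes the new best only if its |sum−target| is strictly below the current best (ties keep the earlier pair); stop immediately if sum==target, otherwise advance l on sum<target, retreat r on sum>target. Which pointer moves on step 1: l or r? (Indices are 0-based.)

r

[0,8] -15+37=22 d=25 * → r--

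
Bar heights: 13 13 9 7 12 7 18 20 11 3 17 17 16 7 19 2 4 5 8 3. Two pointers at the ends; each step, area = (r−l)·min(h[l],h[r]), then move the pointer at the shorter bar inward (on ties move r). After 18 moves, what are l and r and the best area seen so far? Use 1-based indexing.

l=1 r=20: min(13,3)*19=57 best=57 *, r--
l=1 r=19: min(13,8)*18=144 best=144 *, r--
l=1 r=18: min(13,5)*17=85 best=144, r--
l=1 r=17: min(13,4)*16=64 best=144, r--
l=1 r=16: min(13,2)*15=30 best=144, r--
l=1 r=15: min(13,19)*14=182 best=182 *, l++
l=2 r=15: min(13,19)*13=169 best=182, l++
l=3 r=15: min(9,19)*12=108 best=182, l++
l=4 r=15: min(7,19)*11=77 best=182, l++
l=5 r=15: min(12,19)*10=120 best=182, l++
l=6 r=15: min(7,19)*9=63 best=182, l++
l=7 r=15: min(18,19)*8=144 best=182, l++
l=8 r=15: min(20,19)*7=133 best=182, r--
l=8 r=14: min(20,7)*6=42 best=182, r--
l=8 r=13: min(20,16)*5=80 best=182, r--
l=8 r=12: min(20,17)*4=68 best=182, r--
l=8 r=11: min(20,17)*3=51 best=182, r--
l=8 r=10: min(20,3)*2=6 best=182, r--

l=8, r=9, best area=182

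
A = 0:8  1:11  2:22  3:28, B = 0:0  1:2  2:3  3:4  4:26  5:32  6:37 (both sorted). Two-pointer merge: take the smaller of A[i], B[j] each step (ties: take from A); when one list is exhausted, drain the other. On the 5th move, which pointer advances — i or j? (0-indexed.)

i

[i=0,j=0] A[i]=8>B[j]=0 take 0 → j++
[i=0,j=1] A[i]=8>B[j]=2 take 2 → j++
[i=0,j=2] A[i]=8>B[j]=3 take 3 → j++
[i=0,j=3] A[i]=8>B[j]=4 take 4 → j++
[i=0,j=4] A[i]=8<=B[j]=26 take 8 → i++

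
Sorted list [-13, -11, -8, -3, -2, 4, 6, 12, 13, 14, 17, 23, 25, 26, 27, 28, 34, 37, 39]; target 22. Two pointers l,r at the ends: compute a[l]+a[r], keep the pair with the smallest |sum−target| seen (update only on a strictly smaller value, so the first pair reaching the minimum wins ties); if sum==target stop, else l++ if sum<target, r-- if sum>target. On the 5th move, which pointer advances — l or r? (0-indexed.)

l

[0,18] -13+39=26 d=4 * → r--
[0,17] -13+37=24 d=2 * → r--
[0,16] -13+34=21 d=1 * → l++
[1,16] -11+34=23 d=1 → r--
[1,15] -11+28=17 d=5 → l++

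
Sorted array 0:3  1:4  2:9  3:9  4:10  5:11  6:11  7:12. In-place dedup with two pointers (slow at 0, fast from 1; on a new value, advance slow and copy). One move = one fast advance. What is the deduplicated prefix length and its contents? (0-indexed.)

length 6; prefix = [3, 4, 9, 10, 11, 12]

(s=0,f=1) a[fast]=4≠a[slow]=3 write a[1]=4 → slow++,fast++
(s=1,f=2) a[fast]=9≠a[slow]=4 write a[2]=9 → slow++,fast++
(s=2,f=3) a[fast]=9=a[slow] dup → fast++
(s=2,f=4) a[fast]=10≠a[slow]=9 write a[3]=10 → slow++,fast++
(s=3,f=5) a[fast]=11≠a[slow]=10 write a[4]=11 → slow++,fast++
(s=4,f=6) a[fast]=11=a[slow] dup → fast++
(s=4,f=7) a[fast]=12≠a[slow]=11 write a[5]=12 → slow++,fast++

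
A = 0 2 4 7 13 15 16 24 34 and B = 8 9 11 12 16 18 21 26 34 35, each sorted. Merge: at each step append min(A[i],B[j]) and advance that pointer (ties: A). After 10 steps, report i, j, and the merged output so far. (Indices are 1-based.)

[i=1,j=1] A[i]=0<=B[j]=8 take 0 → i++
[i=2,j=1] A[i]=2<=B[j]=8 take 2 → i++
[i=3,j=1] A[i]=4<=B[j]=8 take 4 → i++
[i=4,j=1] A[i]=7<=B[j]=8 take 7 → i++
[i=5,j=1] A[i]=13>B[j]=8 take 8 → j++
[i=5,j=2] A[i]=13>B[j]=9 take 9 → j++
[i=5,j=3] A[i]=13>B[j]=11 take 11 → j++
[i=5,j=4] A[i]=13>B[j]=12 take 12 → j++
[i=5,j=5] A[i]=13<=B[j]=16 take 13 → i++
[i=6,j=5] A[i]=15<=B[j]=16 take 15 → i++

i=7, j=5, merged so far=[0, 2, 4, 7, 8, 9, 11, 12, 13, 15]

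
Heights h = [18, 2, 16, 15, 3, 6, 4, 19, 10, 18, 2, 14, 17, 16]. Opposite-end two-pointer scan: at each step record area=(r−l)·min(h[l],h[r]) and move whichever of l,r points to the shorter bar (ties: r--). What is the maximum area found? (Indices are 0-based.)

max area = 208

l=0 r=13: min(18,16)*13=208 best=208 *, r--
l=0 r=12: min(18,17)*12=204 best=208, r--
l=0 r=11: min(18,14)*11=154 best=208, r--
l=0 r=10: min(18,2)*10=20 best=208, r--
l=0 r=9: min(18,18)*9=162 best=208, r--
l=0 r=8: min(18,10)*8=80 best=208, r--
l=0 r=7: min(18,19)*7=126 best=208, l++
l=1 r=7: min(2,19)*6=12 best=208, l++
l=2 r=7: min(16,19)*5=80 best=208, l++
l=3 r=7: min(15,19)*4=60 best=208, l++
l=4 r=7: min(3,19)*3=9 best=208, l++
l=5 r=7: min(6,19)*2=12 best=208, l++
l=6 r=7: min(4,19)*1=4 best=208, l++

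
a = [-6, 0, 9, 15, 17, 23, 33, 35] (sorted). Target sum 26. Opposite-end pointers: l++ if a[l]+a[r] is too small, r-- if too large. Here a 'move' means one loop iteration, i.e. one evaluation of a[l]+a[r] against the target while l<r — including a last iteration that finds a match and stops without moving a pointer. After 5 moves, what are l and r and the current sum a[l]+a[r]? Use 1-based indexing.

l=1 r=8: -6+35=29 >26, r--
l=1 r=7: -6+33=27 >26, r--
l=1 r=6: -6+23=17 <26, l++
l=2 r=6: 0+23=23 <26, l++
l=3 r=6: 9+23=32 >26, r--

l=3, r=5, sum=26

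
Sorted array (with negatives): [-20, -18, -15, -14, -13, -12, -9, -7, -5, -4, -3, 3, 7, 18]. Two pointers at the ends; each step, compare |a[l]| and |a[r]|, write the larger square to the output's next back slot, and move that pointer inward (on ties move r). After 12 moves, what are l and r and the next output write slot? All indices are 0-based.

l=10, r=11, next write slot=1

l=0 r=13: |-20|>|18| out[13]=400, l++
l=1 r=13: |-18|<=|18| out[12]=324, r--
l=1 r=12: |-18|>|7| out[11]=324, l++
l=2 r=12: |-15|>|7| out[10]=225, l++
l=3 r=12: |-14|>|7| out[9]=196, l++
l=4 r=12: |-13|>|7| out[8]=169, l++
l=5 r=12: |-12|>|7| out[7]=144, l++
l=6 r=12: |-9|>|7| out[6]=81, l++
l=7 r=12: |-7|<=|7| out[5]=49, r--
l=7 r=11: |-7|>|3| out[4]=49, l++
l=8 r=11: |-5|>|3| out[3]=25, l++
l=9 r=11: |-4|>|3| out[2]=16, l++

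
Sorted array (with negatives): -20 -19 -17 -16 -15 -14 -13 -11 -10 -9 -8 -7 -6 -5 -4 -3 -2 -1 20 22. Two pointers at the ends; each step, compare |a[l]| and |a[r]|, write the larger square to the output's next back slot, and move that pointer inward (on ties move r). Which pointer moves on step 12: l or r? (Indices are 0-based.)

l

[0,19] |-20|<=|22| out[19]=484 → r--
[0,18] |-20|<=|20| out[18]=400 → r--
[0,17] |-20|>|-1| out[17]=400 → l++
[1,17] |-19|>|-1| out[16]=361 → l++
[2,17] |-17|>|-1| out[15]=289 → l++
[3,17] |-16|>|-1| out[14]=256 → l++
[4,17] |-15|>|-1| out[13]=225 → l++
[5,17] |-14|>|-1| out[12]=196 → l++
[6,17] |-13|>|-1| out[11]=169 → l++
[7,17] |-11|>|-1| out[10]=121 → l++
[8,17] |-10|>|-1| out[9]=100 → l++
[9,17] |-9|>|-1| out[8]=81 → l++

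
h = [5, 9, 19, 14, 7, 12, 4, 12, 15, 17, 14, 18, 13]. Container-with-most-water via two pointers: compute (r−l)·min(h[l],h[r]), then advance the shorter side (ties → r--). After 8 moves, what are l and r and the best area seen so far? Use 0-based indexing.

l=2, r=6, best area=162

l=0 r=12: min(5,13)*12=60 best=60 *, l++
l=1 r=12: min(9,13)*11=99 best=99 *, l++
l=2 r=12: min(19,13)*10=130 best=130 *, r--
l=2 r=11: min(19,18)*9=162 best=162 *, r--
l=2 r=10: min(19,14)*8=112 best=162, r--
l=2 r=9: min(19,17)*7=119 best=162, r--
l=2 r=8: min(19,15)*6=90 best=162, r--
l=2 r=7: min(19,12)*5=60 best=162, r--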